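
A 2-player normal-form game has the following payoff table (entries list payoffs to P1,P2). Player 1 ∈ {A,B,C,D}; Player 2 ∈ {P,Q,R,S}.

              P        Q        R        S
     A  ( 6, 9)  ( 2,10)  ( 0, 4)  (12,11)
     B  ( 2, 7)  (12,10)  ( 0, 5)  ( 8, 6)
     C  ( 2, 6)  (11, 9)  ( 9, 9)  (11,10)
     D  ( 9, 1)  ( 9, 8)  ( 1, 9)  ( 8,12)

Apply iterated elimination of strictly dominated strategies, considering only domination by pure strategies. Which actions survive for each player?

P2 drop P (Q beats it: A:10>9 B:10>7 C:9>6 D:8>1)
P1 drop D (C beats it: Q:11>9 R:9>1 S:11>8)
P2 drop R (S beats it: A:11>4 B:6>5 C:10>9)
P1→{A,B,C} P2→{Q,S}

IESDS → P1:{A,B,C} P2:{Q,S}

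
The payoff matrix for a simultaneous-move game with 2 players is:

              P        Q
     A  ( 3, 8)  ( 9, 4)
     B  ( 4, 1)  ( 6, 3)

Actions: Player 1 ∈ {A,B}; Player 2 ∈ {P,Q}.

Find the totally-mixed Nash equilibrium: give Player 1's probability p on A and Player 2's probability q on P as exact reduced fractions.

P1 mixes 1/3 on A; P2 mixes 3/4 on P

P1 indiff ⇒ q·3+(1-q)·9 = q·4+(1-q)·6 ⇒ q(-1) = (1-q)(-3) ⇒ q = 3/4
P2 indiff ⇒ p·8+(1-p)·1 = p·4+(1-p)·3 ⇒ p(4) = (1-p)(2) ⇒ p = 1/3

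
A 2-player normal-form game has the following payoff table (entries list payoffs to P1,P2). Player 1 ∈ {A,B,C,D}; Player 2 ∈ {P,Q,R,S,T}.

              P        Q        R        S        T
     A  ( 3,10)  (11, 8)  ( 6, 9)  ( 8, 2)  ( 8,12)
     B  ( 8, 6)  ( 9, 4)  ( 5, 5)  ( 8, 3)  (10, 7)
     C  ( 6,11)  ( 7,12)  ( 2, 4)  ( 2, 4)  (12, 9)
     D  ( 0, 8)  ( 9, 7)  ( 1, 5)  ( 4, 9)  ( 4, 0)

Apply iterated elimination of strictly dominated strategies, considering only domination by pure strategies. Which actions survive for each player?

P1 drop D (A beats it: P:3>0 Q:11>9 R:6>1 S:8>4 T:8>4)
P2 drop R (P beats it: A:10>9 B:6>5 C:11>4)
P2 drop S (P beats it: A:10>2 B:6>3 C:11>4)
P1→{A,B,C} P2→{P,Q,T}

Remaining: P1:{A,B,C} P2:{P,Q,T}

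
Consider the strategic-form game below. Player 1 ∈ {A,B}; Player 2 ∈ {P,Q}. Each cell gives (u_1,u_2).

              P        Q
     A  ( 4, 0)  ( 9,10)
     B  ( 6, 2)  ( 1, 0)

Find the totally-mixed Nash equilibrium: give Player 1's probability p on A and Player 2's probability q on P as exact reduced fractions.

P1 indiff ⇒ q·4+(1-q)·9 = q·6+(1-q)·1 ⇒ q(-2) = (1-q)(-8) ⇒ q = 4/5
P2 indiff ⇒ p·0+(1-p)·2 = p·10+(1-p)·0 ⇒ p(-10) = (1-p)(-2) ⇒ p = 1/6

P1 mixes 1/6 on A; P2 mixes 4/5 on P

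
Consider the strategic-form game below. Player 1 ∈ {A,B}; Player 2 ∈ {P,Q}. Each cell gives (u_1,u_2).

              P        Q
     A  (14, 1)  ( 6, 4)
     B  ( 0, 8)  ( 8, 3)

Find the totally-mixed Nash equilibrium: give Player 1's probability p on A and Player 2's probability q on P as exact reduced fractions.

P1 indiff ⇒ q·14+(1-q)·6 = q·0+(1-q)·8 ⇒ q(14) = (1-q)(2) ⇒ q = 1/8
P2 indiff ⇒ p·1+(1-p)·8 = p·4+(1-p)·3 ⇒ p(-3) = (1-p)(-5) ⇒ p = 5/8

P1 mixes 5/8 on A; P2 mixes 1/8 on P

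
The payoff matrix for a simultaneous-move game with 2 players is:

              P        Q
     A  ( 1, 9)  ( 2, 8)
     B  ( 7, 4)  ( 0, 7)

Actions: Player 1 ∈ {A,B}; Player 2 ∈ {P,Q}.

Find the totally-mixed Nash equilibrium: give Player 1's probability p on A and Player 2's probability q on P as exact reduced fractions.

(p,q) = (3/4, 1/4)

P1 indiff ⇒ q·1+(1-q)·2 = q·7+(1-q)·0 ⇒ q(-6) = (1-q)(-2) ⇒ q = 1/4
P2 indiff ⇒ p·9+(1-p)·4 = p·8+(1-p)·7 ⇒ p(1) = (1-p)(3) ⇒ p = 3/4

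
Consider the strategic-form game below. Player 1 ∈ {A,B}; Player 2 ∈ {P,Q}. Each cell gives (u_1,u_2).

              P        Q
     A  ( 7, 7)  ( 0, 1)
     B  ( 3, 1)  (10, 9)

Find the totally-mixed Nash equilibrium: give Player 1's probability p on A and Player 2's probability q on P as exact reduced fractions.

P1 indiff ⇒ q·7+(1-q)·0 = q·3+(1-q)·10 ⇒ q(4) = (1-q)(10) ⇒ q = 5/7
P2 indiff ⇒ p·7+(1-p)·1 = p·1+(1-p)·9 ⇒ p(6) = (1-p)(8) ⇒ p = 4/7

P1 mixes 4/7 on A; P2 mixes 5/7 on P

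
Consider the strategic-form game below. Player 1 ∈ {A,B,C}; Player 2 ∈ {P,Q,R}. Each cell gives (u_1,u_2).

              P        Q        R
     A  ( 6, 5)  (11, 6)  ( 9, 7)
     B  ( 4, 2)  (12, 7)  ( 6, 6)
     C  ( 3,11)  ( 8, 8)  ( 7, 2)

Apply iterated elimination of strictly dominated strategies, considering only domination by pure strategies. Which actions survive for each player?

IESDS → P1:{A,B} P2:{Q,R}

P1 drop C (A beats it: P:6>3 Q:11>8 R:9>7)
P2 drop P (Q beats it: A:6>5 B:7>2)
P1→{A,B} P2→{Q,R}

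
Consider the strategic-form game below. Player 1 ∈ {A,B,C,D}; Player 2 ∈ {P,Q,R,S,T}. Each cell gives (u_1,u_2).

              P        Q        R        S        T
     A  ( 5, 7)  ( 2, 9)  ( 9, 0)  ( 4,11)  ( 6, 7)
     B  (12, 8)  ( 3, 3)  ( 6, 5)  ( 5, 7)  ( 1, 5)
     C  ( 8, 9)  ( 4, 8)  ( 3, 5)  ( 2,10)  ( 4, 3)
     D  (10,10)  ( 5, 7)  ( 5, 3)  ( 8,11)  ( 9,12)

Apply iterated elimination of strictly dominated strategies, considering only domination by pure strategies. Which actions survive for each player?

P1 drop C (D beats it: P:10>8 Q:5>4 R:5>3 S:8>2 T:9>4)
P2 drop Q (S beats it: A:11>9 B:7>3 D:11>7)
P2 drop R (P beats it: A:7>0 B:8>5 D:10>3)
P1 drop A (D beats it: P:10>5 S:8>4 T:9>6)
P1→{B,D} P2→{P,S,T}

Remaining: P1:{B,D} P2:{P,S,T}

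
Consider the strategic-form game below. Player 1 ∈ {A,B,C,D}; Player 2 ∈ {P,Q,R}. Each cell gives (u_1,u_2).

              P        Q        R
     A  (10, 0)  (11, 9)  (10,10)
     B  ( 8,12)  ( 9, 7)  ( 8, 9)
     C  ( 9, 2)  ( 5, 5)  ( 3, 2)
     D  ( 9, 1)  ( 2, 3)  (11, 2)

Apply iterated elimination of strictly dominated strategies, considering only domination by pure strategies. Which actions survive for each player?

IESDS → P1:{A,D} P2:{Q,R}

P1 drop B (A beats it: P:10>8 Q:11>9 R:10>8)
P1 drop C (A beats it: P:10>9 Q:11>5 R:10>3)
P2 drop P (Q beats it: A:9>0 D:3>1)
P1→{A,D} P2→{Q,R}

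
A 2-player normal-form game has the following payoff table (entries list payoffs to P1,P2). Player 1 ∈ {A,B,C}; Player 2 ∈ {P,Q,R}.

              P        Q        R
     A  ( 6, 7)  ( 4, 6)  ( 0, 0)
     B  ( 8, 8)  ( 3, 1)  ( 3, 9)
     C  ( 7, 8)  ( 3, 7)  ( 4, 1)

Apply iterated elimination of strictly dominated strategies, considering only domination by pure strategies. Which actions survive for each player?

Remaining: P1:{B,C} P2:{P,R}

P2 drop Q (P beats it: A:7>6 B:8>1 C:8>7)
P1 drop A (B beats it: P:8>6 R:3>0)
P1→{B,C} P2→{P,R}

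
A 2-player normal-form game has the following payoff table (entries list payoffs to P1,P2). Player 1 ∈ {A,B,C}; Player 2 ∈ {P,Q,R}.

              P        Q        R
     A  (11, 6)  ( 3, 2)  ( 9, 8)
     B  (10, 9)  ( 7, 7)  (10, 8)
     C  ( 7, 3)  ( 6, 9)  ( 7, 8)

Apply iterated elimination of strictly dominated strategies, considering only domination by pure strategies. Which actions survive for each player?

P1 drop C (B beats it: P:10>7 Q:7>6 R:10>7)
P2 drop Q (P beats it: A:6>2 B:9>7)
P1→{A,B} P2→{P,R}

IESDS → P1:{A,B} P2:{P,R}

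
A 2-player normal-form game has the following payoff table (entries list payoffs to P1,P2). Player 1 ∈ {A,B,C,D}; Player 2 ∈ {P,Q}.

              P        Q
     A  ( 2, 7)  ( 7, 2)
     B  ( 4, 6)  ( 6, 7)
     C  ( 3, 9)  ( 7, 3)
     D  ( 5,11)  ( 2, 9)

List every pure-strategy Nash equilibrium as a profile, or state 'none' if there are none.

(A,P): not NE [P1→D gives 5>2]
(A,Q): not NE [P2→P gives 7>2]
(B,P): not NE [P1→D gives 5>4; P2→Q gives 7>6]
(B,Q): not NE [P1→C gives 7>6]
(C,P): not NE [P1→D gives 5>3]
(C,Q): not NE [P2→P gives 9>3]
(D,P): NE
(D,Q): not NE [P1→C gives 7>2; P2→P gives 11>9]

Nash profiles: (D,P)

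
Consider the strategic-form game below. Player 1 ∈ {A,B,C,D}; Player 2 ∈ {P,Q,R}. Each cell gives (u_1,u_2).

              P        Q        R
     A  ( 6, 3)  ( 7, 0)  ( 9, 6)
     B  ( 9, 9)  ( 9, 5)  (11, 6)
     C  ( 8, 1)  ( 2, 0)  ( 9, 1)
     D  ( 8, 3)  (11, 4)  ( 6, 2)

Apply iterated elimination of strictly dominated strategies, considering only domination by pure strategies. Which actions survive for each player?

P1 drop A (B beats it: P:9>6 Q:9>7 R:11>9)
P1 drop C (B beats it: P:9>8 Q:9>2 R:11>9)
P2 drop R (P beats it: B:9>6 D:3>2)
P1→{B,D} P2→{P,Q}

Remaining: P1:{B,D} P2:{P,Q}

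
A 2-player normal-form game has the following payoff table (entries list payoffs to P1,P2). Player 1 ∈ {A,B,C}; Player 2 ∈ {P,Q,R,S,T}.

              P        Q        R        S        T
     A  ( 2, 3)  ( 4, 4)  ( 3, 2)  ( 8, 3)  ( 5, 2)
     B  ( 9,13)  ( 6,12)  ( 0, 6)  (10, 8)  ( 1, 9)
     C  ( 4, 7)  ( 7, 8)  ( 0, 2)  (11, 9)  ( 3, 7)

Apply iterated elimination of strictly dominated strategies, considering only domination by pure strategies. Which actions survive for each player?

P2 drop R (P beats it: A:3>2 B:13>6 C:7>2)
P2 drop T (Q beats it: A:4>2 B:12>9 C:8>7)
P1 drop A (B beats it: P:9>2 Q:6>4 S:10>8)
P1→{B,C} P2→{P,Q,S}

Survivors P1:{B,C} P2:{P,Q,S}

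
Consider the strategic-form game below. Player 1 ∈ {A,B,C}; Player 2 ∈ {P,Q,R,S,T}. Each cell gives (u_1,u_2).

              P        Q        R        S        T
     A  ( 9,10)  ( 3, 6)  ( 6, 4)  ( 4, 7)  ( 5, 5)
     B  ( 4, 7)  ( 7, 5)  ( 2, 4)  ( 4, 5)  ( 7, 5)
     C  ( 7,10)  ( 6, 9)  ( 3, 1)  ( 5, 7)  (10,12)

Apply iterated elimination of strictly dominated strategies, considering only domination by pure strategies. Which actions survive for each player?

IESDS → P1:{A,C} P2:{P,T}

P2 drop Q (P beats it: A:10>6 B:7>5 C:10>9)
P1 drop B (C beats it: P:7>4 R:3>2 S:5>4 T:10>7)
P2 drop R (P beats it: A:10>4 C:10>1)
P2 drop S (P beats it: A:10>7 C:10>7)
P1→{A,C} P2→{P,T}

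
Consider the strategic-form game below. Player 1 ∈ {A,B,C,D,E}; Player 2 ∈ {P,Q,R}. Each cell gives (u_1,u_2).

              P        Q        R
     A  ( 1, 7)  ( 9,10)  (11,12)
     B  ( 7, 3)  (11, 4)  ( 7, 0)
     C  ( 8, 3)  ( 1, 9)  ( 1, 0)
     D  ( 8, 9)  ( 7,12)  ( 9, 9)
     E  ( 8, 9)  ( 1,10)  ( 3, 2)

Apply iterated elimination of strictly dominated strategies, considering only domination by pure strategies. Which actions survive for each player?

P2 drop P (Q beats it: A:10>7 B:4>3 C:9>3 D:12>9 E:10>9)
P1 drop C (A beats it: Q:9>1 R:11>1)
P1 drop D (A beats it: Q:9>7 R:11>9)
P1 drop E (A beats it: Q:9>1 R:11>3)
P1→{A,B} P2→{Q,R}

Survivors P1:{A,B} P2:{Q,R}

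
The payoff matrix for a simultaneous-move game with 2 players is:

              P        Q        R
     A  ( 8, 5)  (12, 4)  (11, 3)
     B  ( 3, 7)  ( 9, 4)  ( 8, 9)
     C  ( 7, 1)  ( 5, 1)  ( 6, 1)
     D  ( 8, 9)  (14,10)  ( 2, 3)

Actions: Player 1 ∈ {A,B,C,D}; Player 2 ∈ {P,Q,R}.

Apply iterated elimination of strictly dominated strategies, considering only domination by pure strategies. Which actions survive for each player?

IESDS → P1:{A,D} P2:{P,Q}

P1 drop B (A beats it: P:8>3 Q:12>9 R:11>8)
P1 drop C (A beats it: P:8>7 Q:12>5 R:11>6)
P2 drop R (P beats it: A:5>3 D:9>3)
P1→{A,D} P2→{P,Q}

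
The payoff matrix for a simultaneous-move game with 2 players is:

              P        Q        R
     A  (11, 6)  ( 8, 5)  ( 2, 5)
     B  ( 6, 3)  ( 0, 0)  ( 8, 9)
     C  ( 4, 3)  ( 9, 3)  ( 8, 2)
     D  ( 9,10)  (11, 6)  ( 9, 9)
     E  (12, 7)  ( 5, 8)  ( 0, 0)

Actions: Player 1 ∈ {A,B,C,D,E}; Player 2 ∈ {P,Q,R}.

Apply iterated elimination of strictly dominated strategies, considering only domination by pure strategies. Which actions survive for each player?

P1 drop B (D beats it: P:9>6 Q:11>0 R:9>8)
P1 drop C (D beats it: P:9>4 Q:11>9 R:9>8)
P2 drop R (P beats it: A:6>5 D:10>9 E:7>0)
P1→{A,D,E} P2→{P,Q}

Survivors P1:{A,D,E} P2:{P,Q}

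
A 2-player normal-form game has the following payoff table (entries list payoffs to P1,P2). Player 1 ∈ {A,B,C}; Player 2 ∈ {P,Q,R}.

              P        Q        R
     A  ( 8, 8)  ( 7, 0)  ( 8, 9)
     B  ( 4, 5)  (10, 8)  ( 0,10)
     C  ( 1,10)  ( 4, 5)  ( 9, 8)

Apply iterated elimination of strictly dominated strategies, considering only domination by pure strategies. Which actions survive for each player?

P2 drop Q (R beats it: A:9>0 B:10>8 C:8>5)
P1 drop B (A beats it: P:8>4 R:8>0)
P1→{A,C} P2→{P,R}

Remaining: P1:{A,C} P2:{P,R}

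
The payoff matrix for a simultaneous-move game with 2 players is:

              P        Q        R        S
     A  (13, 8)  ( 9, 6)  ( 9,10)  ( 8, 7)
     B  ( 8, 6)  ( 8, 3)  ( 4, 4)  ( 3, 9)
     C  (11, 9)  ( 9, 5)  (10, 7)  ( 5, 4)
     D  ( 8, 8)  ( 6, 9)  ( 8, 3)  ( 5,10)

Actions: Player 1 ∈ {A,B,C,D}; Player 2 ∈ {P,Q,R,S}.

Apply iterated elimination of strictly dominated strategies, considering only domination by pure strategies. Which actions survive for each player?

IESDS → P1:{A,C} P2:{P,R}

P1 drop B (A beats it: P:13>8 Q:9>8 R:9>4 S:8>3)
P1 drop D (A beats it: P:13>8 Q:9>6 R:9>8 S:8>5)
P2 drop Q (P beats it: A:8>6 C:9>5)
P2 drop S (P beats it: A:8>7 C:9>4)
P1→{A,C} P2→{P,R}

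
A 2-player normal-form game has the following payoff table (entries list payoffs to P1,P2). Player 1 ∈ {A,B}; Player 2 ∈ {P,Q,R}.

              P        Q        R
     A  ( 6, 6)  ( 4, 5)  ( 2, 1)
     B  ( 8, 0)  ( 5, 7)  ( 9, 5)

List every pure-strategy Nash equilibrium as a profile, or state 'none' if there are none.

(A,P): not NE [P1→B gives 8>6]
(A,Q): not NE [P1→B gives 5>4; P2→P gives 6>5]
(A,R): not NE [P1→B gives 9>2; P2→P gives 6>1]
(B,P): not NE [P2→Q gives 7>0]
(B,Q): NE
(B,R): not NE [P2→Q gives 7>5]

PSNE = {(B,Q)}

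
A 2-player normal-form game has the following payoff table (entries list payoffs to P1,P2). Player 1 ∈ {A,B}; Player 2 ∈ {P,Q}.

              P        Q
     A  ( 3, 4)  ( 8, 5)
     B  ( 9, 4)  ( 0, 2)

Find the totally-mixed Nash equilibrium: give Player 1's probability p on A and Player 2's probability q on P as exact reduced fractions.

P1 indiff ⇒ q·3+(1-q)·8 = q·9+(1-q)·0 ⇒ q(-6) = (1-q)(-8) ⇒ q = 4/7
P2 indiff ⇒ p·4+(1-p)·4 = p·5+(1-p)·2 ⇒ p(-1) = (1-p)(-2) ⇒ p = 2/3

p=2/3, q=4/7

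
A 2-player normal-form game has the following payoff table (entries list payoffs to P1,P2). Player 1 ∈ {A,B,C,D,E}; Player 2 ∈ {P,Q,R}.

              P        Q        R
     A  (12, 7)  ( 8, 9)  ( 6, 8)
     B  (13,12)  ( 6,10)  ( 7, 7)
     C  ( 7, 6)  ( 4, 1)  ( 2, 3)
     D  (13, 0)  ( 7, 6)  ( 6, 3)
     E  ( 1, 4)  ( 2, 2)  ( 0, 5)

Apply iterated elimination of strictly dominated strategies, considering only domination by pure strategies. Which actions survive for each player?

P1 drop C (A beats it: P:12>7 Q:8>4 R:6>2)
P1 drop E (A beats it: P:12>1 Q:8>2 R:6>0)
P2 drop R (Q beats it: A:9>8 B:10>7 D:6>3)
P1→{A,B,D} P2→{P,Q}

Remaining: P1:{A,B,D} P2:{P,Q}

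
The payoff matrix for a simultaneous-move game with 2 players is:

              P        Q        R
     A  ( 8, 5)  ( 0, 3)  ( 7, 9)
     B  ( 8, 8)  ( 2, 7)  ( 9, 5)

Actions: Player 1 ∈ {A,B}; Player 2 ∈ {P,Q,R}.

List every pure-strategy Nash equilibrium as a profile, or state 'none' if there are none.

(A,P): not NE [P2→R gives 9>5]
(A,Q): not NE [P1→B gives 2>0; P2→R gives 9>3]
(A,R): not NE [P1→B gives 9>7]
(B,P): NE
(B,Q): not NE [P2→P gives 8>7]
(B,R): not NE [P2→P gives 8>5]

PSNE = {(B,P)}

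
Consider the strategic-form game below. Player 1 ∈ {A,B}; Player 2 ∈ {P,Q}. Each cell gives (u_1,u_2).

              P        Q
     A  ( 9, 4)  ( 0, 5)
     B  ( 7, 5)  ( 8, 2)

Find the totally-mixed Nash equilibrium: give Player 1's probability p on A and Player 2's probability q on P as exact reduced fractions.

P1 indiff ⇒ q·9+(1-q)·0 = q·7+(1-q)·8 ⇒ q(2) = (1-q)(8) ⇒ q = 4/5
P2 indiff ⇒ p·4+(1-p)·5 = p·5+(1-p)·2 ⇒ p(-1) = (1-p)(-3) ⇒ p = 3/4

P1 mixes 3/4 on A; P2 mixes 4/5 on P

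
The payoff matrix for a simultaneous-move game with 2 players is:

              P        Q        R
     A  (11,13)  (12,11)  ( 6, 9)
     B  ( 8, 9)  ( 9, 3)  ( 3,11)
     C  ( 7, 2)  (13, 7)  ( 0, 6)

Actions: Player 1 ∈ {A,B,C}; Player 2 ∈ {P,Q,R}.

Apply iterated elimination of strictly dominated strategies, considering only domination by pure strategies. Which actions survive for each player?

Survivors P1:{A,C} P2:{P,Q}

P1 drop B (A beats it: P:11>8 Q:12>9 R:6>3)
P2 drop R (Q beats it: A:11>9 C:7>6)
P1→{A,C} P2→{P,Q}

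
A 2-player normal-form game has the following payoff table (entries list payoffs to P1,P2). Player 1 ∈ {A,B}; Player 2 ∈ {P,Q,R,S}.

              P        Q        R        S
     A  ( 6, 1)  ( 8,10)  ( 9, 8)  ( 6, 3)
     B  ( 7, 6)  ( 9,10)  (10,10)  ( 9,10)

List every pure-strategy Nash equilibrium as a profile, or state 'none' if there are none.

Nash profiles: (B,Q), (B,R), (B,S)

(A,P): not NE [P1→B gives 7>6; P2→Q gives 10>1]
(A,Q): not NE [P1→B gives 9>8]
(A,R): not NE [P1→B gives 10>9; P2→Q gives 10>8]
(A,S): not NE [P1→B gives 9>6; P2→Q gives 10>3]
(B,P): not NE [P2→S gives 10>6]
(B,Q): NE
(B,R): NE
(B,S): NE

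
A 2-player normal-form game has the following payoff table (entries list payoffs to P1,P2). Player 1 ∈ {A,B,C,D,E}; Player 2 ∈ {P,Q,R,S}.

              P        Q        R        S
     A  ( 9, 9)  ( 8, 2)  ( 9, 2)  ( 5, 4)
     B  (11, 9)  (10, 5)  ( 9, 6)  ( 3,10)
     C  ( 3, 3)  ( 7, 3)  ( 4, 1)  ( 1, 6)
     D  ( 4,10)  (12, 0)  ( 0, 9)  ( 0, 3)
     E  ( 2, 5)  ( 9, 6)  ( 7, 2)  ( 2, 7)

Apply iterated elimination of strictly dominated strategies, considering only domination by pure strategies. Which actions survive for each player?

P1 drop C (A beats it: P:9>3 Q:8>7 R:9>4 S:5>1)
P1 drop E (B beats it: P:11>2 Q:10>9 R:9>7 S:3>2)
P2 drop Q (P beats it: A:9>2 B:9>5 D:10>0)
P1 drop D (A beats it: P:9>4 R:9>0 S:5>0)
P2 drop R (P beats it: A:9>2 B:9>6)
P1→{A,B} P2→{P,S}

Survivors P1:{A,B} P2:{P,S}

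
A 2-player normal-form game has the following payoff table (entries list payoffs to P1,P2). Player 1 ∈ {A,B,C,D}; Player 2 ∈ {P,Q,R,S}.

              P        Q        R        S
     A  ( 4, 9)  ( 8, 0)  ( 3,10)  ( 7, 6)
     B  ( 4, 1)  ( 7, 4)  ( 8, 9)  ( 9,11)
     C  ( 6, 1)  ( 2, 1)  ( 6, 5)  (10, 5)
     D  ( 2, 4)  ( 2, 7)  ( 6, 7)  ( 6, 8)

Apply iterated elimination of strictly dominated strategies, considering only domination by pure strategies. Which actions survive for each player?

P1 drop D (B beats it: P:4>2 Q:7>2 R:8>6 S:9>6)
P2 drop P (R beats it: A:10>9 B:9>1 C:5>1)
P2 drop Q (R beats it: A:10>0 B:9>4 C:5>1)
P1 drop A (B beats it: R:8>3 S:9>7)
P1→{B,C} P2→{R,S}

Survivors P1:{B,C} P2:{R,S}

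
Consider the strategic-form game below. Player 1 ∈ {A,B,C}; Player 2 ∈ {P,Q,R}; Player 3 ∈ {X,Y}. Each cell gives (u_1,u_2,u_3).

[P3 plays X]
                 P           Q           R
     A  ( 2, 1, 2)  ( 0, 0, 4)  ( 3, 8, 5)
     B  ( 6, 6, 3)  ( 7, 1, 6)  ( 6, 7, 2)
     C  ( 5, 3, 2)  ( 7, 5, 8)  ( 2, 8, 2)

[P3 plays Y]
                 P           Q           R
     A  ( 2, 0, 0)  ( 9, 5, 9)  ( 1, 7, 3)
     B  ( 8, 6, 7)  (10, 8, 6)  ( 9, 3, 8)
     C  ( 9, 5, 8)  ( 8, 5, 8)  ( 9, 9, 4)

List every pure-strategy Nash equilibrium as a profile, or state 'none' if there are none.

NE set: (B,Q,Y), (C,R,Y)

(A,P,X): not NE [P1→B gives 6>2; P2→R gives 8>1]
(A,P,Y): not NE [P1→C gives 9>2; P2→R gives 7>0; P3→X gives 2>0]
(A,Q,X): not NE [P1→C gives 7>0; P2→R gives 8>0; P3→Y gives 9>4]
(A,Q,Y): not NE [P1→B gives 10>9; P2→R gives 7>5]
(A,R,X): not NE [P1→B gives 6>3]
(A,R,Y): not NE [P1→C gives 9>1; P3→X gives 5>3]
(B,P,X): not NE [P2→R gives 7>6; P3→Y gives 7>3]
(B,P,Y): not NE [P1→C gives 9>8; P2→Q gives 8>6]
(B,Q,X): not NE [P2→R gives 7>1]
(B,Q,Y): NE
(B,R,X): not NE [P3→Y gives 8>2]
(B,R,Y): not NE [P2→Q gives 8>3]
(C,P,X): not NE [P1→B gives 6>5; P2→R gives 8>3; P3→Y gives 8>2]
(C,P,Y): not NE [P2→R gives 9>5]
(C,Q,X): not NE [P2→R gives 8>5]
(C,Q,Y): not NE [P1→B gives 10>8; P2→R gives 9>5]
(C,R,X): not NE [P1→B gives 6>2; P3→Y gives 4>2]
(C,R,Y): NE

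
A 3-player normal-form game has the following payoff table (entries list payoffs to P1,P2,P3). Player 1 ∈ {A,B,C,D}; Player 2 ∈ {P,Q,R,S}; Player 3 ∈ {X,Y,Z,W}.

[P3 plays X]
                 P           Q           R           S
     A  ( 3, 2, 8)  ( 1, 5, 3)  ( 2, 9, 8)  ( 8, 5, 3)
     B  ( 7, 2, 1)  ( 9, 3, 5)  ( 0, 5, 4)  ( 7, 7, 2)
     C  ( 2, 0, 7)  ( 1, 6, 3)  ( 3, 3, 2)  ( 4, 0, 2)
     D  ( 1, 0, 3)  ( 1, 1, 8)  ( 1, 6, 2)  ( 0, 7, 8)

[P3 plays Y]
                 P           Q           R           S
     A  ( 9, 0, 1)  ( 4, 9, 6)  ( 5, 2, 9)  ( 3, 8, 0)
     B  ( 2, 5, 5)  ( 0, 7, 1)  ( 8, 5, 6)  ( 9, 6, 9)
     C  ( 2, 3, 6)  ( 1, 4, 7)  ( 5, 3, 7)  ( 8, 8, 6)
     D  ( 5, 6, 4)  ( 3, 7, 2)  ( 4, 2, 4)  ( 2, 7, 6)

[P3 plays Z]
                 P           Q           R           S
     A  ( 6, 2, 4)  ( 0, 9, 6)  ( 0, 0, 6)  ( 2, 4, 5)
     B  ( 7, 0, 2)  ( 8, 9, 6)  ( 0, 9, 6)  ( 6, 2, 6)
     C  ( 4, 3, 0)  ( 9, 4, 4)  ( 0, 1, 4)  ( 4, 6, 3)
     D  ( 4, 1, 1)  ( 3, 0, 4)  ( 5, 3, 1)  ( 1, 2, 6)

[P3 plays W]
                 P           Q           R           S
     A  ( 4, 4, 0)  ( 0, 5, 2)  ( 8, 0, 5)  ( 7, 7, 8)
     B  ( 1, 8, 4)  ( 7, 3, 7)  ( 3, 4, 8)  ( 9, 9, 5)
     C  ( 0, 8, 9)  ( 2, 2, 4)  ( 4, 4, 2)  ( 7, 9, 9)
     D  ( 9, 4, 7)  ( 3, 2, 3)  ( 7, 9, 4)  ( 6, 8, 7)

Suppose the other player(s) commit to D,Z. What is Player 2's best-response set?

u_2(P vs D,Z) = 1
u_2(Q vs D,Z) = 0
u_2(R vs D,Z) = 3
u_2(S vs D,Z) = 2
max payoff 3 at {R}

P2 best: {R}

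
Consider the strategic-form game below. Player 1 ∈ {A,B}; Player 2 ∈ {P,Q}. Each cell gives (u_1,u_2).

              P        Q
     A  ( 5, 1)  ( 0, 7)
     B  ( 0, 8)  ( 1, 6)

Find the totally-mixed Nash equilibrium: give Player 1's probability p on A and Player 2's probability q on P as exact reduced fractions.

p=1/4, q=1/6

P1 indiff ⇒ q·5+(1-q)·0 = q·0+(1-q)·1 ⇒ q(5) = (1-q)(1) ⇒ q = 1/6
P2 indiff ⇒ p·1+(1-p)·8 = p·7+(1-p)·6 ⇒ p(-6) = (1-p)(-2) ⇒ p = 1/4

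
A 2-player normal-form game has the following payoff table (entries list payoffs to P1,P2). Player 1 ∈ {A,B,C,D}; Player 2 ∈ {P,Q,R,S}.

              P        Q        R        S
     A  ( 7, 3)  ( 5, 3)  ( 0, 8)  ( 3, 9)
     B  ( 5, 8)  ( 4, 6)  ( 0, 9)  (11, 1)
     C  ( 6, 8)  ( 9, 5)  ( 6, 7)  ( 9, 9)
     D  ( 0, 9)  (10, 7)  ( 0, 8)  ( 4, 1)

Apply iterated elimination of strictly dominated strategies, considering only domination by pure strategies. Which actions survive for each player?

P2 drop Q (R beats it: A:8>3 B:9>6 C:7>5 D:8>7)
P1 drop D (C beats it: P:6>0 R:6>0 S:9>4)
P1→{A,B,C} P2→{P,R,S}

IESDS → P1:{A,B,C} P2:{P,R,S}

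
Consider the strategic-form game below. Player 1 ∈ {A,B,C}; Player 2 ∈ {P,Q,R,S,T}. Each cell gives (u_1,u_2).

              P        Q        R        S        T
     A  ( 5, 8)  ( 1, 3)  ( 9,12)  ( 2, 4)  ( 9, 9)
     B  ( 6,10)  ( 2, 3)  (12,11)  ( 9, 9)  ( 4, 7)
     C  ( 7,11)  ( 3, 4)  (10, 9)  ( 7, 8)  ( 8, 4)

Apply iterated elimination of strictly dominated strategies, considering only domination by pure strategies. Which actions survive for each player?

Remaining: P1:{B,C} P2:{P,R}

P2 drop Q (P beats it: A:8>3 B:10>3 C:11>4)
P2 drop S (P beats it: A:8>4 B:10>9 C:11>8)
P2 drop T (R beats it: A:12>9 B:11>7 C:9>4)
P1 drop A (B beats it: P:6>5 R:12>9)
P1→{B,C} P2→{P,R}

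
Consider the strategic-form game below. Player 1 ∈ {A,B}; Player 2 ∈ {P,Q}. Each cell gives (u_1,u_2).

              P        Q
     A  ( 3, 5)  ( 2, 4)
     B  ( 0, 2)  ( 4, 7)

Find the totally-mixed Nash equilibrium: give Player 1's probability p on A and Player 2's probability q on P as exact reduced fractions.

P1 indiff ⇒ q·3+(1-q)·2 = q·0+(1-q)·4 ⇒ q(3) = (1-q)(2) ⇒ q = 2/5
P2 indiff ⇒ p·5+(1-p)·2 = p·4+(1-p)·7 ⇒ p(1) = (1-p)(5) ⇒ p = 5/6

(p,q) = (5/6, 2/5)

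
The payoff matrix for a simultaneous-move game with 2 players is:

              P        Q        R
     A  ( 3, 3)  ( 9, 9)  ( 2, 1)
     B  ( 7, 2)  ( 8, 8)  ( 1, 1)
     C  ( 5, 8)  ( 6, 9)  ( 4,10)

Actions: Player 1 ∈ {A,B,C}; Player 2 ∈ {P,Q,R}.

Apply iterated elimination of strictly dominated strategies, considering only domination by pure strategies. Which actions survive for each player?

P2 drop P (Q beats it: A:9>3 B:8>2 C:9>8)
P1 drop B (A beats it: Q:9>8 R:2>1)
P1→{A,C} P2→{Q,R}

IESDS → P1:{A,C} P2:{Q,R}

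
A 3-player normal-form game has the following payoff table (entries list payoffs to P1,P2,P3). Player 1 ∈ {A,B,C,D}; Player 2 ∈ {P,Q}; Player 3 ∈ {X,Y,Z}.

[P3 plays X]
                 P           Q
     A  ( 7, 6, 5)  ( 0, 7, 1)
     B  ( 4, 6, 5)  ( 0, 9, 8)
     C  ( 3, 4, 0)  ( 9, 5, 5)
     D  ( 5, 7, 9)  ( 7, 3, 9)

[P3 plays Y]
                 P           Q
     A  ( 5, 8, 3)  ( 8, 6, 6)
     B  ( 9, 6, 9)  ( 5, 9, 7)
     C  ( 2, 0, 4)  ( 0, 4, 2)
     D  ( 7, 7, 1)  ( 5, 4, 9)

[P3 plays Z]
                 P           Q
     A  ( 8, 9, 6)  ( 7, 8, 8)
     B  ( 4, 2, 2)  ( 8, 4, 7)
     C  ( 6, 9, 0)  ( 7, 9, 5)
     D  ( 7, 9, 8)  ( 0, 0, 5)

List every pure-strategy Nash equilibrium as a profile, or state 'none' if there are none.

PSNE = {(A,P,Z), (C,Q,X)}

(A,P,X): not NE [P2→Q gives 7>6; P3→Z gives 6>5]
(A,P,Y): not NE [P1→B gives 9>5; P3→Z gives 6>3]
(A,P,Z): NE
(A,Q,X): not NE [P1→C gives 9>0; P3→Z gives 8>1]
(A,Q,Y): not NE [P2→P gives 8>6; P3→Z gives 8>6]
(A,Q,Z): not NE [P1→B gives 8>7; P2→P gives 9>8]
(B,P,X): not NE [P1→A gives 7>4; P2→Q gives 9>6; P3→Y gives 9>5]
(B,P,Y): not NE [P2→Q gives 9>6]
(B,P,Z): not NE [P1→A gives 8>4; P2→Q gives 4>2; P3→Y gives 9>2]
(B,Q,X): not NE [P1→C gives 9>0]
(B,Q,Y): not NE [P1→A gives 8>5; P3→X gives 8>7]
(B,Q,Z): not NE [P3→X gives 8>7]
(C,P,X): not NE [P1→A gives 7>3; P2→Q gives 5>4; P3→Y gives 4>0]
(C,P,Y): not NE [P1→B gives 9>2; P2→Q gives 4>0]
(C,P,Z): not NE [P1→A gives 8>6; P3→Y gives 4>0]
(C,Q,X): NE
(C,Q,Y): not NE [P1→A gives 8>0; P3→Z gives 5>2]
(C,Q,Z): not NE [P1→B gives 8>7]
(D,P,X): not NE [P1→A gives 7>5]
(D,P,Y): not NE [P1→B gives 9>7; P3→X gives 9>1]
(D,P,Z): not NE [P1→A gives 8>7; P3→X gives 9>8]
(D,Q,X): not NE [P1→C gives 9>7; P2→P gives 7>3]
(D,Q,Y): not NE [P1→A gives 8>5; P2→P gives 7>4]
(D,Q,Z): not NE [P1→B gives 8>0; P2→P gives 9>0; P3→Y gives 9>5]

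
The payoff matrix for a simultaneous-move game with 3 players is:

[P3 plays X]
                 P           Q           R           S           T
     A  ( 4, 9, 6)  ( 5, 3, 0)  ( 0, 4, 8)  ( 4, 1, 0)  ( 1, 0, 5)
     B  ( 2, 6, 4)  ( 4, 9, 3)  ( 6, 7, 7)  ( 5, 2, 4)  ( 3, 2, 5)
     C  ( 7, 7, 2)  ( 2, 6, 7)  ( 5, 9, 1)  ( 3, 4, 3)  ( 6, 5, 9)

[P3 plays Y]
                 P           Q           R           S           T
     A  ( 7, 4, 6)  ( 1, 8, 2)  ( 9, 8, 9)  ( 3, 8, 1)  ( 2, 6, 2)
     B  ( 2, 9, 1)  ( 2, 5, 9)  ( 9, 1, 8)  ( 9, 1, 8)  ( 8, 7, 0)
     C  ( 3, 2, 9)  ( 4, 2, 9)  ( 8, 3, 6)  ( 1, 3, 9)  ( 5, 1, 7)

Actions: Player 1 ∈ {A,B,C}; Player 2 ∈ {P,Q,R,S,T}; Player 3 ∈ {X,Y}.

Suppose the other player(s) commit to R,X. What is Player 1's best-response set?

u_1(A vs R,X) = 0
u_1(B vs R,X) = 6
u_1(C vs R,X) = 5
max payoff 6 at {B}

P1 best: {B}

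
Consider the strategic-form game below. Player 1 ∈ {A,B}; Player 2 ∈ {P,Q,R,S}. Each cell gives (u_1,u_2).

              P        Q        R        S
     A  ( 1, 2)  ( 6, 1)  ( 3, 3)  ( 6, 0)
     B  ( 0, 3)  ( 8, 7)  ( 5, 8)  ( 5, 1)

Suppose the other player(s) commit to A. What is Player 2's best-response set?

argmax u_2 = {R}

u_2(P vs A) = 2
u_2(Q vs A) = 1
u_2(R vs A) = 3
u_2(S vs A) = 0
max payoff 3 at {R}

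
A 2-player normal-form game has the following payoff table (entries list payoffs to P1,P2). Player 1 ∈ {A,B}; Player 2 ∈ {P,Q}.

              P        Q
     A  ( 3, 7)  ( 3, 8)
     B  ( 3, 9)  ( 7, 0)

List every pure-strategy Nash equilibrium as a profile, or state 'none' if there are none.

(A,P): not NE [P2→Q gives 8>7]
(A,Q): not NE [P1→B gives 7>3]
(B,P): NE
(B,Q): not NE [P2→P gives 9>0]

Nash profiles: (B,P)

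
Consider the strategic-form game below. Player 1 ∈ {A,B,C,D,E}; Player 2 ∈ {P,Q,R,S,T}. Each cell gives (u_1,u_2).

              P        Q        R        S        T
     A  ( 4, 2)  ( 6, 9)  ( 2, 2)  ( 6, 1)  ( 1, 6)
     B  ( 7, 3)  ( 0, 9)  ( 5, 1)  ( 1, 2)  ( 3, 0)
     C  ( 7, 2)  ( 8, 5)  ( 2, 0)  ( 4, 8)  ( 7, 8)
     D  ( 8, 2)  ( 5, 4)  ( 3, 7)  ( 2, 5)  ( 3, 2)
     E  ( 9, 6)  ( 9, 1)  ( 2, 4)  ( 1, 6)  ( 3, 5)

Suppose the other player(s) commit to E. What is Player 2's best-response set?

u_2(P vs E) = 6
u_2(Q vs E) = 1
u_2(R vs E) = 4
u_2(S vs E) = 6
u_2(T vs E) = 5
max payoff 6 at {P,S}

argmax u_2 = {P,S}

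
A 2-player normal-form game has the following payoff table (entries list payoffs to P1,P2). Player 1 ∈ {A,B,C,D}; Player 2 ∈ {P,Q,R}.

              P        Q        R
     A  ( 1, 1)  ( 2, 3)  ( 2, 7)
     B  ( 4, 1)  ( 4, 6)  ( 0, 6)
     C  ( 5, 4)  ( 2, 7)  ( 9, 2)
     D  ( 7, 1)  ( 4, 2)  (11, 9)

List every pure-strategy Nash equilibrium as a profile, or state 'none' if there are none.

(A,P): not NE [P1→D gives 7>1; P2→R gives 7>1]
(A,Q): not NE [P1→D gives 4>2; P2→R gives 7>3]
(A,R): not NE [P1→D gives 11>2]
(B,P): not NE [P1→D gives 7>4; P2→R gives 6>1]
(B,Q): NE
(B,R): not NE [P1→D gives 11>0]
(C,P): not NE [P1→D gives 7>5; P2→Q gives 7>4]
(C,Q): not NE [P1→D gives 4>2]
(C,R): not NE [P1→D gives 11>9; P2→Q gives 7>2]
(D,P): not NE [P2→R gives 9>1]
(D,Q): not NE [P2→R gives 9>2]
(D,R): NE

Nash profiles: (B,Q), (D,R)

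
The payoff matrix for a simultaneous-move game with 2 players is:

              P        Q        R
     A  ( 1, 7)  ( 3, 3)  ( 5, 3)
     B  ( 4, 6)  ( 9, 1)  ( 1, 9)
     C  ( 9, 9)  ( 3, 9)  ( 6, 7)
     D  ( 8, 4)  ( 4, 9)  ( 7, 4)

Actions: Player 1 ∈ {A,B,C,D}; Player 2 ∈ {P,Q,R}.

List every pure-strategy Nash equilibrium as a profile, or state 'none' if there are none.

(A,P): not NE [P1→C gives 9>1]
(A,Q): not NE [P1→B gives 9>3; P2→P gives 7>3]
(A,R): not NE [P1→D gives 7>5; P2→P gives 7>3]
(B,P): not NE [P1→C gives 9>4; P2→R gives 9>6]
(B,Q): not NE [P2→R gives 9>1]
(B,R): not NE [P1→D gives 7>1]
(C,P): NE
(C,Q): not NE [P1→B gives 9>3]
(C,R): not NE [P1→D gives 7>6; P2→Q gives 9>7]
(D,P): not NE [P1→C gives 9>8; P2→Q gives 9>4]
(D,Q): not NE [P1→B gives 9>4]
(D,R): not NE [P2→Q gives 9>4]

NE set: (C,P)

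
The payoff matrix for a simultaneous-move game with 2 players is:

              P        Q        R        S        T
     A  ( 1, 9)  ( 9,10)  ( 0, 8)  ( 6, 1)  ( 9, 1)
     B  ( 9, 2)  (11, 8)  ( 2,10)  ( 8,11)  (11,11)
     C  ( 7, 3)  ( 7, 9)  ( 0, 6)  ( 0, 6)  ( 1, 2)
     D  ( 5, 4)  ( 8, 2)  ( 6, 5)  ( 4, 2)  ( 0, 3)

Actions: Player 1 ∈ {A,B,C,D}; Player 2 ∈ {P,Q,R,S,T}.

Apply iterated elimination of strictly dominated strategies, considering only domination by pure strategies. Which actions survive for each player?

IESDS → P1:{B,D} P2:{R,S,T}

P1 drop A (B beats it: P:9>1 Q:11>9 R:2>0 S:8>6 T:11>9)
P1 drop C (B beats it: P:9>7 Q:11>7 R:2>0 S:8>0 T:11>1)
P2 drop P (R beats it: B:10>2 D:5>4)
P2 drop Q (R beats it: B:10>8 D:5>2)
P1→{B,D} P2→{R,S,T}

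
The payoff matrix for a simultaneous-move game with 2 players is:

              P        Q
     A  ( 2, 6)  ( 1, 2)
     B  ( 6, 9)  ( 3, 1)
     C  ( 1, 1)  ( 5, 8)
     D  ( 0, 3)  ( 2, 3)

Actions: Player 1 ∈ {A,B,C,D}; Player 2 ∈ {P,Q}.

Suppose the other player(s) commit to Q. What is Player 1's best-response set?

argmax u_1 = {C}

u_1(A vs Q) = 1
u_1(B vs Q) = 3
u_1(C vs Q) = 5
u_1(D vs Q) = 2
max payoff 5 at {C}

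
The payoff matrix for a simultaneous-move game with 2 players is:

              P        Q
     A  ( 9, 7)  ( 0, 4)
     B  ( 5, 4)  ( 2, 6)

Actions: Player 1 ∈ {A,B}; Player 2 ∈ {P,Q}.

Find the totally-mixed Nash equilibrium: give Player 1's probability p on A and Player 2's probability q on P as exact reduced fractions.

P1 indiff ⇒ q·9+(1-q)·0 = q·5+(1-q)·2 ⇒ q(4) = (1-q)(2) ⇒ q = 1/3
P2 indiff ⇒ p·7+(1-p)·4 = p·4+(1-p)·6 ⇒ p(3) = (1-p)(2) ⇒ p = 2/5

P1 mixes 2/5 on A; P2 mixes 1/3 on P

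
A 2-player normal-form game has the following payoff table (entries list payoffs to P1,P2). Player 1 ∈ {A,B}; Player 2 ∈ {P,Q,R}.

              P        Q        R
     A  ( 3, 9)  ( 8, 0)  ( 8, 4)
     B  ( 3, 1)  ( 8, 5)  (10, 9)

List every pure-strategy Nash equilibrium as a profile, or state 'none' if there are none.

(A,P): NE
(A,Q): not NE [P2→P gives 9>0]
(A,R): not NE [P1→B gives 10>8; P2→P gives 9>4]
(B,P): not NE [P2→R gives 9>1]
(B,Q): not NE [P2→R gives 9>5]
(B,R): NE

PSNE = {(A,P), (B,R)}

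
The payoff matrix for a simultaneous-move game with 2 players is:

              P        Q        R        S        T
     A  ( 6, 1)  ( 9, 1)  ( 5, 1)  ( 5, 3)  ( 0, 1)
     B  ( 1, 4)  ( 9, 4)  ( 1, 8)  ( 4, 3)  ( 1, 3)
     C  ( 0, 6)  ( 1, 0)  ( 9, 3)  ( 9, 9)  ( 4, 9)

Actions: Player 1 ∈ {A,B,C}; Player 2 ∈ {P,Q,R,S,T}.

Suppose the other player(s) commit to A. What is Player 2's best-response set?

BR_2 = {S}

u_2(P vs A) = 1
u_2(Q vs A) = 1
u_2(R vs A) = 1
u_2(S vs A) = 3
u_2(T vs A) = 1
max payoff 3 at {S}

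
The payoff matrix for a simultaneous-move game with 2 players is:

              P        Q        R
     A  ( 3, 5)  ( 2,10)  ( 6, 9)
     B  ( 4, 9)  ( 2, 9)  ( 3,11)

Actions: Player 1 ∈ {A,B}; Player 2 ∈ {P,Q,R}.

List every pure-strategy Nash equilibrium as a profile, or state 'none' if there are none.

Nash profiles: (A,Q)

(A,P): not NE [P1→B gives 4>3; P2→Q gives 10>5]
(A,Q): NE
(A,R): not NE [P2→Q gives 10>9]
(B,P): not NE [P2→R gives 11>9]
(B,Q): not NE [P2→R gives 11>9]
(B,R): not NE [P1→A gives 6>3]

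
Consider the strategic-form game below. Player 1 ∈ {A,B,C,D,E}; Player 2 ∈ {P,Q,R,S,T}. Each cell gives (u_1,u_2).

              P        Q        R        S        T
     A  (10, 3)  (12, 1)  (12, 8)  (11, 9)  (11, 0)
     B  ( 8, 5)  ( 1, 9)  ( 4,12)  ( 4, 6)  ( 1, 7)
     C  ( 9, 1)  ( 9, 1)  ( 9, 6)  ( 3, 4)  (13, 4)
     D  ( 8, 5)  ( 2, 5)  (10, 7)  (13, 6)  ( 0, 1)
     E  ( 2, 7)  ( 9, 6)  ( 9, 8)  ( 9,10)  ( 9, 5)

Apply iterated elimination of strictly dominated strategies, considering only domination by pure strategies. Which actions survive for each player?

IESDS → P1:{A,D} P2:{R,S}

P1 drop B (A beats it: P:10>8 Q:12>1 R:12>4 S:11>4 T:11>1)
P1 drop E (A beats it: P:10>2 Q:12>9 R:12>9 S:11>9 T:11>9)
P2 drop P (R beats it: A:8>3 C:6>1 D:7>5)
P2 drop Q (R beats it: A:8>1 C:6>1 D:7>5)
P2 drop T (R beats it: A:8>0 C:6>4 D:7>1)
P1 drop C (A beats it: R:12>9 S:11>3)
P1→{A,D} P2→{R,S}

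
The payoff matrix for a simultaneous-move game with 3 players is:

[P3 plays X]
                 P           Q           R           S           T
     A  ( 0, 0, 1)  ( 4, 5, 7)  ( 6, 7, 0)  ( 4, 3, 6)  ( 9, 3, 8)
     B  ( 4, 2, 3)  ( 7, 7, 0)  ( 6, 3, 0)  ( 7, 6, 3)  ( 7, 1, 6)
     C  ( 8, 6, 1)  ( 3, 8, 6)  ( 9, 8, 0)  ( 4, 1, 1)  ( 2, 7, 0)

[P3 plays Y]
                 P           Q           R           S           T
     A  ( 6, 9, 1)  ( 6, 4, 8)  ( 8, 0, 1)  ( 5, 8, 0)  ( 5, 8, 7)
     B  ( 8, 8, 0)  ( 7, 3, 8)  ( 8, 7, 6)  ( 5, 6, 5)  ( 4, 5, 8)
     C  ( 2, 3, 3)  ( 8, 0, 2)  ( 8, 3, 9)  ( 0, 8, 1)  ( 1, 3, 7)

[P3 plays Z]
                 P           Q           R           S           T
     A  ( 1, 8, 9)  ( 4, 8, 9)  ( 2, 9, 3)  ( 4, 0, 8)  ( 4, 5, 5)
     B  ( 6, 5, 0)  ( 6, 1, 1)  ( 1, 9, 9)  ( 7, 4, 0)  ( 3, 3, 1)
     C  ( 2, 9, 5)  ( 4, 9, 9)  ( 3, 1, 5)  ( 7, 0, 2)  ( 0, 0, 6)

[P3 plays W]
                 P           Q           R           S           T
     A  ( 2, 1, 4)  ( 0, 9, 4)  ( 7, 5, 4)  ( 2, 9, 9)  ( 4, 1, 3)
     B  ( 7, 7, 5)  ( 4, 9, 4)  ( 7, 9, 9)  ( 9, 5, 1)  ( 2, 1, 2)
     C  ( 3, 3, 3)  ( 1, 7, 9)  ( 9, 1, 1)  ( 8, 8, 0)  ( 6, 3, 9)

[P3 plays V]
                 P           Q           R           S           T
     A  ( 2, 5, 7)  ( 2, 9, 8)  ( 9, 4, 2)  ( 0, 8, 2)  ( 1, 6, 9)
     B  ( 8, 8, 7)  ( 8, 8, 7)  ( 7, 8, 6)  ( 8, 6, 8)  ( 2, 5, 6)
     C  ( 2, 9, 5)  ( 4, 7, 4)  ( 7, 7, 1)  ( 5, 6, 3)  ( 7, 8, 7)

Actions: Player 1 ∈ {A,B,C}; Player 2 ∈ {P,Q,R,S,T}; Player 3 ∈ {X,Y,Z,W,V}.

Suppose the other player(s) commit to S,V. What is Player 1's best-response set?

u_1(A vs S,V) = 0
u_1(B vs S,V) = 8
u_1(C vs S,V) = 5
max payoff 8 at {B}

P1 best: {B}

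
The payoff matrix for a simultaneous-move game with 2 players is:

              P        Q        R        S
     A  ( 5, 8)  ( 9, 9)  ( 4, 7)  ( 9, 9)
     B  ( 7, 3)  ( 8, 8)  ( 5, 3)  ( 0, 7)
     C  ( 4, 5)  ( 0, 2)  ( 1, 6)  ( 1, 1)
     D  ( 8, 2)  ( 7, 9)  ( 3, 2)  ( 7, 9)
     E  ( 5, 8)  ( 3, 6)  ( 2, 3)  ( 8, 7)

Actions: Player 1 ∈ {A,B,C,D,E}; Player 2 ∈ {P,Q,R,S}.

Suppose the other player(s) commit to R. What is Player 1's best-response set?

argmax u_1 = {B}

u_1(A vs R) = 4
u_1(B vs R) = 5
u_1(C vs R) = 1
u_1(D vs R) = 3
u_1(E vs R) = 2
max payoff 5 at {B}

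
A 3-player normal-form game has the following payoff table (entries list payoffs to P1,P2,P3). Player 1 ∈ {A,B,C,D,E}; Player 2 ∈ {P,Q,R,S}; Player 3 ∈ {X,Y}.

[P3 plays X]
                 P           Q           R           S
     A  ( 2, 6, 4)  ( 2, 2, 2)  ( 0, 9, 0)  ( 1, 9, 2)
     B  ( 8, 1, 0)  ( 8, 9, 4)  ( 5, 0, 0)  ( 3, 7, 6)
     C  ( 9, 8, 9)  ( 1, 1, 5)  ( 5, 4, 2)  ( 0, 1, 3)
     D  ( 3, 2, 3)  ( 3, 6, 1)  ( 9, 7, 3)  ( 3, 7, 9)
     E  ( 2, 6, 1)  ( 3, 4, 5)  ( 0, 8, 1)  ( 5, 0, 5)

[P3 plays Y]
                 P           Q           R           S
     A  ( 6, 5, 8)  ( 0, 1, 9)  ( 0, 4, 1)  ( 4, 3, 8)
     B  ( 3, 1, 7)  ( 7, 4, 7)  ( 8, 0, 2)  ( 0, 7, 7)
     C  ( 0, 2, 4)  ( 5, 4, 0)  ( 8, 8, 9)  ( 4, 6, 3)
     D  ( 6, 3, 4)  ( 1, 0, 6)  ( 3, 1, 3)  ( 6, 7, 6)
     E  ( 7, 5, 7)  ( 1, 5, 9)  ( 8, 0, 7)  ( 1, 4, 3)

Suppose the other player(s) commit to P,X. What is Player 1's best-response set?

argmax u_1 = {C}

u_1(A vs P,X) = 2
u_1(B vs P,X) = 8
u_1(C vs P,X) = 9
u_1(D vs P,X) = 3
u_1(E vs P,X) = 2
max payoff 9 at {C}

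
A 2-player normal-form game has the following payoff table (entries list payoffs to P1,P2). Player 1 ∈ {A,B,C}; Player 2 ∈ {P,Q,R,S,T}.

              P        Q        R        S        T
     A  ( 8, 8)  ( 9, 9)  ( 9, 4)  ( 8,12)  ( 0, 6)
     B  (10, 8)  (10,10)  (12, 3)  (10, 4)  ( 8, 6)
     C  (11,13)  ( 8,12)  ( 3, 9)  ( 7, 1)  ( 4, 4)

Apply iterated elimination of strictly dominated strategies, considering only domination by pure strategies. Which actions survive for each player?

IESDS → P1:{B,C} P2:{P,Q}

P1 drop A (B beats it: P:10>8 Q:10>9 R:12>9 S:10>8 T:8>0)
P2 drop R (P beats it: B:8>3 C:13>9)
P2 drop S (P beats it: B:8>4 C:13>1)
P2 drop T (P beats it: B:8>6 C:13>4)
P1→{B,C} P2→{P,Q}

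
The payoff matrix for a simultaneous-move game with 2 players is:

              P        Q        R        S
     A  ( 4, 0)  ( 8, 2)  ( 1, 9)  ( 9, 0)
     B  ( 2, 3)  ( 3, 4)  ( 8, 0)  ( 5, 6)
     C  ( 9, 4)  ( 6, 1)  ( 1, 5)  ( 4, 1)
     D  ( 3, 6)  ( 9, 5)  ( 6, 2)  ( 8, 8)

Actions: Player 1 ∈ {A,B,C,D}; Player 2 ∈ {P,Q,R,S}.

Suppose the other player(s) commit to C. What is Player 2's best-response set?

BR_2 = {R}

u_2(P vs C) = 4
u_2(Q vs C) = 1
u_2(R vs C) = 5
u_2(S vs C) = 1
max payoff 5 at {R}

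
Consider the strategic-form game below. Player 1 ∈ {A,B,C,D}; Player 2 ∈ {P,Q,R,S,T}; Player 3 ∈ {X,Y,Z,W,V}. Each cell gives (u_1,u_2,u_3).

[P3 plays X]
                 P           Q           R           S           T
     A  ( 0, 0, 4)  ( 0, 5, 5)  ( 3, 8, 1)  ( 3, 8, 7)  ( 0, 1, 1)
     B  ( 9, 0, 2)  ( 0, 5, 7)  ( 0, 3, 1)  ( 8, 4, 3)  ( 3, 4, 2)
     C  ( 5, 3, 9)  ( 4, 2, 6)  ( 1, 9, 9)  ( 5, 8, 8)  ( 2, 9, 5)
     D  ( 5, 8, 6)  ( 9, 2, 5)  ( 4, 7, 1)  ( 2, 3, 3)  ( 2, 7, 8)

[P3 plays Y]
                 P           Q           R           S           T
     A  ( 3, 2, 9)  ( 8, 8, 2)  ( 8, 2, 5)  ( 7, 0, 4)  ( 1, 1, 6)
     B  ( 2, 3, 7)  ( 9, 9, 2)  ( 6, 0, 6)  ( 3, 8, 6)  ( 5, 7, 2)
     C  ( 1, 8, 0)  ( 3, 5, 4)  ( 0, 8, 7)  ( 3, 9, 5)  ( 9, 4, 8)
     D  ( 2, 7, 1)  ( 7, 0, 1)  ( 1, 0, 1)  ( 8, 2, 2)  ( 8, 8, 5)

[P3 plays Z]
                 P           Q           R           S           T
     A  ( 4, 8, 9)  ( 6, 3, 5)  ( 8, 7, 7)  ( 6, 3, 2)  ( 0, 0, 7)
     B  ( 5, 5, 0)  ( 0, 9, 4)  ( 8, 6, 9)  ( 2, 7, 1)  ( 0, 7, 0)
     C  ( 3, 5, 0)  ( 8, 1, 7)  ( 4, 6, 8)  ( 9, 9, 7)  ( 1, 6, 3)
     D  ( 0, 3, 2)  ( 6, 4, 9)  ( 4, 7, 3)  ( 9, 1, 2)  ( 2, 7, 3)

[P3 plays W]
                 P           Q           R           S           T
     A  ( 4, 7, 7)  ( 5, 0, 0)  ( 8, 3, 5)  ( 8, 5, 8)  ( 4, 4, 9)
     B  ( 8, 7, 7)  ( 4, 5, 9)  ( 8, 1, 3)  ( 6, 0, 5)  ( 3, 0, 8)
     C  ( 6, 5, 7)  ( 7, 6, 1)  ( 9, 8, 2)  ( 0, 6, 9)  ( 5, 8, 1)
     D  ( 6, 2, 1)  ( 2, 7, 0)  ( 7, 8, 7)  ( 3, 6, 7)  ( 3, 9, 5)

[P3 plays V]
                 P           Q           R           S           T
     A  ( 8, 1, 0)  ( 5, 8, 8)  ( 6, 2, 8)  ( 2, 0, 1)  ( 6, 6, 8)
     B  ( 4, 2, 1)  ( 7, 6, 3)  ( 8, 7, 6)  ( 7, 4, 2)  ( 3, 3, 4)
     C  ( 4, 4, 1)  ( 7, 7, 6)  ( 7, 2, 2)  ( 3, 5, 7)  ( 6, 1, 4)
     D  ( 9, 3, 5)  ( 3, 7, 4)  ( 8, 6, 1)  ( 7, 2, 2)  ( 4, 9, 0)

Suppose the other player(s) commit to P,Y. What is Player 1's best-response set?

argmax u_1 = {A}

u_1(A vs P,Y) = 3
u_1(B vs P,Y) = 2
u_1(C vs P,Y) = 1
u_1(D vs P,Y) = 2
max payoff 3 at {A}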